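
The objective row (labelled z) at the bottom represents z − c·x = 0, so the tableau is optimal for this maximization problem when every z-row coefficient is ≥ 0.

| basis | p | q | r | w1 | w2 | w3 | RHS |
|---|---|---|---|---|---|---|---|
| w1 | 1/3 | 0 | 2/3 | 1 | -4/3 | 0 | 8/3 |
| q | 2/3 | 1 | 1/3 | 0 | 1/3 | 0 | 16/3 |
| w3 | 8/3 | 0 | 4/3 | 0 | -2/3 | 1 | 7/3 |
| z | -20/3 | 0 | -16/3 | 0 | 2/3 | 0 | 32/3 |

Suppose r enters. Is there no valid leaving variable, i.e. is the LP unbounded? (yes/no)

Column r has positive entries in row(s) 1, 2, 3, so the ratio test bounds it — not unbounded.

no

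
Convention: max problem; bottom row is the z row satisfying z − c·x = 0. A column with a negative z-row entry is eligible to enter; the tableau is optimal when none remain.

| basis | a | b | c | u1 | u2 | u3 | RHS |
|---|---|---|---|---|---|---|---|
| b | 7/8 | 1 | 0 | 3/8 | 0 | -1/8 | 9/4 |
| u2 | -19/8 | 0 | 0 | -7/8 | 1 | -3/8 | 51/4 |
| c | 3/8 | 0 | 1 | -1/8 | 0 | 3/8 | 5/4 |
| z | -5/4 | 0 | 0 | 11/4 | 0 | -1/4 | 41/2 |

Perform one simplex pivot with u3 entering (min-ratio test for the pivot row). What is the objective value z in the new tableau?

64/3

Ratio test on column u3 — row 1: entry -1/8 ≤ 0; row 2: entry -3/8 ≤ 0; row 3: (5/4)/(3/8) = 10/3. Minimum is 10/3 at row 3 (c leaves); pivot element 3/8.
Pivot on row 3; the z-row RHS becomes 41/2 − (-1/4)·(10/3) = 64/3.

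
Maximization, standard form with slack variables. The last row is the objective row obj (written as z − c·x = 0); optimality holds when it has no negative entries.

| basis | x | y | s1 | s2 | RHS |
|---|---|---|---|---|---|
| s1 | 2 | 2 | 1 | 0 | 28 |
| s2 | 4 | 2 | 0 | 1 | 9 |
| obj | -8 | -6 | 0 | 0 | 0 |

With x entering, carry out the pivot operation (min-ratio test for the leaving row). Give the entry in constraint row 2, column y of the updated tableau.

Ratio test on column x — row 1: 28/2 = 14; row 2: 9/4 = 9/4. Minimum is 9/4 at row 2 (s2 leaves); pivot element 4.
Divide row 2 by 4; eliminate column x from the other rows.
In the new row 2, the y entry is the old entry divided by the pivot: 2/4 = 1/2.

1/2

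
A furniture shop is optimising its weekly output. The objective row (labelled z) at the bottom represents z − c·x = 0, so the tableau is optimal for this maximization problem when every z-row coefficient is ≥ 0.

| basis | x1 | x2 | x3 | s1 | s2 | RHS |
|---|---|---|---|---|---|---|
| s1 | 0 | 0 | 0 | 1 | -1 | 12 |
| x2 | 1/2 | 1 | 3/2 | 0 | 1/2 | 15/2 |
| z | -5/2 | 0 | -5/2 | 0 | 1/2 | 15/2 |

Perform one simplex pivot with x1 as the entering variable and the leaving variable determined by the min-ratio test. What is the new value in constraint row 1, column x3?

Ratio test on column x1 — row 1: entry 0 ≤ 0; row 2: (15/2)/(1/2) = 15. Minimum is 15 at row 2 (x2 leaves); pivot element 1/2.
Divide row 2 by 1/2; eliminate column x1 from the other rows.
Row 1 update in column x3: 0 − 0·3 = 0.

0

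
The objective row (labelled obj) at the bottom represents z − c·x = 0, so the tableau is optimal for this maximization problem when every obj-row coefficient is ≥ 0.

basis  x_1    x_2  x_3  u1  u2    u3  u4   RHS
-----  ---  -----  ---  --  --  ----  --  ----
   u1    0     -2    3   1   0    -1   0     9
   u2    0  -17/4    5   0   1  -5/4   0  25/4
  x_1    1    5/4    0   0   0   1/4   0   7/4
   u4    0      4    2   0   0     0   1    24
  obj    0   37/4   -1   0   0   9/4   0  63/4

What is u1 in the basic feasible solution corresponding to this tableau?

9

u1 is basic (row 1); its value is the RHS of that row, 9.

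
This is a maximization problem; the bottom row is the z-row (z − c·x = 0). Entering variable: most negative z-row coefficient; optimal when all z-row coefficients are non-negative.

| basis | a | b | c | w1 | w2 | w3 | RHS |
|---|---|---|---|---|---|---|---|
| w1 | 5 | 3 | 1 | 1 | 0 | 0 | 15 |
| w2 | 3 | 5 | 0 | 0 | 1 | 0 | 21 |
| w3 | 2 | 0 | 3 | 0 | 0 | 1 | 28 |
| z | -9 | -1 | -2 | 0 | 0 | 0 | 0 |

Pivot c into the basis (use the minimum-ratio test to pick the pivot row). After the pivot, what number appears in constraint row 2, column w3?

Ratio test on column c — row 1: 15/1 = 15; row 2: entry 0 ≤ 0; row 3: 28/3 = 28/3. Minimum is 28/3 at row 3 (w3 leaves); pivot element 3.
Divide row 3 by 3; eliminate column c from the other rows.
Row 2 update in column w3: 0 − 0·(1/3) = 0.

0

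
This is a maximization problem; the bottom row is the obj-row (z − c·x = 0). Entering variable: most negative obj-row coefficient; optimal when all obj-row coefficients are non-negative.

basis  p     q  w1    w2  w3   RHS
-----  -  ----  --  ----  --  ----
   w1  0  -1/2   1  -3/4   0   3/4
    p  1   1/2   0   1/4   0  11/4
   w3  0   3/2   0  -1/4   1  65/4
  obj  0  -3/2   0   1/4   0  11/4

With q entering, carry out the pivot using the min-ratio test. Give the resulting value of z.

Ratio test on column q — row 1: entry -1/2 ≤ 0; row 2: (11/4)/(1/2) = 11/2; row 3: (65/4)/(3/2) = 65/6. Minimum is 11/2 at row 2 (p leaves); pivot element 1/2.
Pivot on row 2; the obj-row RHS becomes 11/4 − (-3/2)·(11/2) = 11.

11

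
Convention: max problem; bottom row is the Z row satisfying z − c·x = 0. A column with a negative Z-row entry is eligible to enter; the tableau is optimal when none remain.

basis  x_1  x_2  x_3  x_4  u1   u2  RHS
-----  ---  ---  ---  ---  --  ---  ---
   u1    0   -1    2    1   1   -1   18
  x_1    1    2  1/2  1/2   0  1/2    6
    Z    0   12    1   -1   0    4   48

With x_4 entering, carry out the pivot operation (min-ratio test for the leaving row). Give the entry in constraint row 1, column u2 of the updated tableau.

-2

Ratio test on column x_4 — row 1: 18/1 = 18; row 2: 6/(1/2) = 12. Minimum is 12 at row 2 (x_1 leaves); pivot element 1/2.
Divide row 2 by 1/2; eliminate column x_4 from the other rows.
Row 1 update in column u2: -1 − 1·1 = -2.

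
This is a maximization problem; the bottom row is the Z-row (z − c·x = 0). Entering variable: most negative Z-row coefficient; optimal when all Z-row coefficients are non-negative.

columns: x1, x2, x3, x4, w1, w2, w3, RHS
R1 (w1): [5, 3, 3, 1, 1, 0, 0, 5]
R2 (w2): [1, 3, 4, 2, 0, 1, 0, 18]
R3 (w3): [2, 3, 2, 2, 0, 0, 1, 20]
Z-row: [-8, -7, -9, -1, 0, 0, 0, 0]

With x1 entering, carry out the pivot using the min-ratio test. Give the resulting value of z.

Ratio test on column x1 — row 1: 5/5 = 1; row 2: 18/1 = 18; row 3: 20/2 = 10. Minimum is 1 at row 1 (w1 leaves); pivot element 5.
Pivot on row 1; the Z-row RHS becomes 0 − (-8)·1 = 8.

8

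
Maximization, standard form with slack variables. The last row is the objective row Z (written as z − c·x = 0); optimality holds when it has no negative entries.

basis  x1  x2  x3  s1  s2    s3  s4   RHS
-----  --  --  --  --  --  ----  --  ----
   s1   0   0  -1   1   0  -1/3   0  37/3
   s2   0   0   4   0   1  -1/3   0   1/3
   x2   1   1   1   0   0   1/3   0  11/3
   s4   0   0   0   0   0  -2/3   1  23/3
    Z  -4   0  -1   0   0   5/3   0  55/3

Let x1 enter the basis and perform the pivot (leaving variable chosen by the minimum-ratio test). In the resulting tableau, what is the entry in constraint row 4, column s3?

-2/3

Ratio test on column x1 — row 1: entry 0 ≤ 0; row 2: entry 0 ≤ 0; row 3: (11/3)/1 = 11/3; row 4: entry 0 ≤ 0. Minimum is 11/3 at row 3 (x2 leaves); pivot element 1.
Divide row 3 by 1; eliminate column x1 from the other rows.
Row 4 update in column s3: -2/3 − 0·(1/3) = -2/3.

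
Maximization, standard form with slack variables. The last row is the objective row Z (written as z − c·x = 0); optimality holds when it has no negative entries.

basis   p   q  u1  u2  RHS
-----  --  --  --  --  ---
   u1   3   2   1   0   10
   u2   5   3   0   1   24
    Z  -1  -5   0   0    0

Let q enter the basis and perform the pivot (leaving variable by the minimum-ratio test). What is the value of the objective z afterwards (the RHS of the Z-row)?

25

Ratio test on column q — row 1: 10/2 = 5; row 2: 24/3 = 8. Minimum is 5 at row 1 (u1 leaves); pivot element 2.
Pivot on row 1; the Z-row RHS becomes 0 − (-5)·5 = 25.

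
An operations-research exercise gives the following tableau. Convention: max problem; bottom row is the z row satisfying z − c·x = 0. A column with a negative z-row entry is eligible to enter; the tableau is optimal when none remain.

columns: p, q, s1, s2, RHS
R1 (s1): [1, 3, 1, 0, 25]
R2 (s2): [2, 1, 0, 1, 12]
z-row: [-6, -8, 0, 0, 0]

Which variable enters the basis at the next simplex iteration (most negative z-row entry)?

Negative z-row entries: p: -6, q: -8.
The most negative is -8 in column q, so q enters.

q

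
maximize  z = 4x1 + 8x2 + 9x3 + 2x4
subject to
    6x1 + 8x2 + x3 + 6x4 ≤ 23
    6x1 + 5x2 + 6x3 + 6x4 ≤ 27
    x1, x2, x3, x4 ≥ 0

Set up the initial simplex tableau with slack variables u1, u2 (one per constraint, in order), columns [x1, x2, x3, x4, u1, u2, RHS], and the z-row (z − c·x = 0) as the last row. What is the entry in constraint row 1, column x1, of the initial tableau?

Constraint 1 has coefficient 6 on x1.

6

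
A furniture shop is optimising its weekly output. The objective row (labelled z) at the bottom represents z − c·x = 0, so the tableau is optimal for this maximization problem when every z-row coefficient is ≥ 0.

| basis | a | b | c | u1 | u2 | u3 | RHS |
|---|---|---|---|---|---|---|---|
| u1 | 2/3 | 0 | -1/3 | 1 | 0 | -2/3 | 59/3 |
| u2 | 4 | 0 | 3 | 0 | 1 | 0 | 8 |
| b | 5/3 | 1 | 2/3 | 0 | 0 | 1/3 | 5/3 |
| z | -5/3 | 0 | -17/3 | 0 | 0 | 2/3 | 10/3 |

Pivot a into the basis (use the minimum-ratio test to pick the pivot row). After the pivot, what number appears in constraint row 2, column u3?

-4/5

Ratio test on column a — row 1: (59/3)/(2/3) = 59/2; row 2: 8/4 = 2; row 3: (5/3)/(5/3) = 1. Minimum is 1 at row 3 (b leaves); pivot element 5/3.
Divide row 3 by 5/3; eliminate column a from the other rows.
Row 2 update in column u3: 0 − 4·(1/5) = -4/5.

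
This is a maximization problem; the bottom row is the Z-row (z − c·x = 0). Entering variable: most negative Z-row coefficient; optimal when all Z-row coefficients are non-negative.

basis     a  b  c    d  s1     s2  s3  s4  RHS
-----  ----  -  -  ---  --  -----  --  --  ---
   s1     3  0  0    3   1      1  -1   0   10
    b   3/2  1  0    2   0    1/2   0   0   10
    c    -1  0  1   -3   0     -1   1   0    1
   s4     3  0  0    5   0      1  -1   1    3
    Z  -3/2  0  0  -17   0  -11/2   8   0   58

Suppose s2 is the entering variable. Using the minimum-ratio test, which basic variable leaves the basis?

Column s2 entries and ratios — s1: 10/1 = 10; b: 10/(1/2) = 20; c: -1 ≤ 0, skip; s4: 3/1 = 3.
Smallest ratio is 3 in the row of s4, so s4 leaves.

s4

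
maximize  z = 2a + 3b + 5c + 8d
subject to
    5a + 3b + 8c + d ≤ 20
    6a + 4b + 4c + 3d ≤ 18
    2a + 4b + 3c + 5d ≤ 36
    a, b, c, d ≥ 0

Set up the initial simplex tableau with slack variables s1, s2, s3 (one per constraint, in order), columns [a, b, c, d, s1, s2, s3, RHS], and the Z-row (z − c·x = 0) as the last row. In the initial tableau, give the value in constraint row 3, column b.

4

Constraint 3 has coefficient 4 on b.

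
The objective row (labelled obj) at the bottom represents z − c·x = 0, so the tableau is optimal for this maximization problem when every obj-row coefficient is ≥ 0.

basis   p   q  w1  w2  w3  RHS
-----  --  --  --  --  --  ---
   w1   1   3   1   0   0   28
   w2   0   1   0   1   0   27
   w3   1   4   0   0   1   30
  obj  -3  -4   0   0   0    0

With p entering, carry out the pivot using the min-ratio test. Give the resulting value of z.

Ratio test on column p — row 1: 28/1 = 28; row 2: entry 0 ≤ 0; row 3: 30/1 = 30. Minimum is 28 at row 1 (w1 leaves); pivot element 1.
Pivot on row 1; the obj-row RHS becomes 0 − (-3)·28 = 84.

84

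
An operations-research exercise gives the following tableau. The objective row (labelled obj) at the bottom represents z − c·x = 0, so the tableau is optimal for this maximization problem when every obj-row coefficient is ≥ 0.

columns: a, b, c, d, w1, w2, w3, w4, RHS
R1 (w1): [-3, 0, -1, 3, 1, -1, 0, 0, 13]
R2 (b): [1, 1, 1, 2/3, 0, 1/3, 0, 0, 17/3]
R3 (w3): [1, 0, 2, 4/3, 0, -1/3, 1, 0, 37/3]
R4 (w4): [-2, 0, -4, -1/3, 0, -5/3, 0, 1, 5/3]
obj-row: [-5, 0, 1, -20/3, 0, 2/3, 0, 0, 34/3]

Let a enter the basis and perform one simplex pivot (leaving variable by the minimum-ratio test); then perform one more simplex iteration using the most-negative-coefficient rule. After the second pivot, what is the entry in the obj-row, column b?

Ratio test on column a — row 1: entry -3 ≤ 0; row 2: (17/3)/1 = 17/3; row 3: (37/3)/1 = 37/3; row 4: entry -2 ≤ 0. Minimum is 17/3 at row 2 (b leaves); pivot element 1.
Divide row 2 by 1; eliminate column a from the other rows.
Second iteration: most negative obj-row entry is -10/3 in column d, so d enters.
Ratio test on column d — row 1: 30/5 = 6; row 2: (17/3)/(2/3) = 17/2; row 3: (20/3)/(2/3) = 10; row 4: 13/1 = 13. Minimum is 6 at row 1 (w1 leaves); pivot element 5.
Divide row 1 by 5; eliminate column d from the other rows.
After both pivots, the entry at the obj-row, column b is 7.

7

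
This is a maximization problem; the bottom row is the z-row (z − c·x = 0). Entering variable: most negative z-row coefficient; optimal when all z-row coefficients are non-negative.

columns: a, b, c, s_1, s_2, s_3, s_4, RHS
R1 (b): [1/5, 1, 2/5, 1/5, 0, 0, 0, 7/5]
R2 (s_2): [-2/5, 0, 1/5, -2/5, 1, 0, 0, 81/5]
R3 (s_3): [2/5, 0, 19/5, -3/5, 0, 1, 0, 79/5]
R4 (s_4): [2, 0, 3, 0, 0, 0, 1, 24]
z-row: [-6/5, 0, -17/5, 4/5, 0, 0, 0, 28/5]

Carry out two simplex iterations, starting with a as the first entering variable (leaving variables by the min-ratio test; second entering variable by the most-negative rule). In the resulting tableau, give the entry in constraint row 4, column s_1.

-3/2

Ratio test on column a — row 1: (7/5)/(1/5) = 7; row 2: entry -2/5 ≤ 0; row 3: (79/5)/(2/5) = 79/2; row 4: 24/2 = 12. Minimum is 7 at row 1 (b leaves); pivot element 1/5.
Divide row 1 by 1/5; eliminate column a from the other rows.
Second iteration: most negative z-row entry is -1 in column c, so c enters.
Ratio test on column c — row 1: 7/2 = 7/2; row 2: 19/1 = 19; row 3: 13/3 = 13/3; row 4: entry -1 ≤ 0. Minimum is 7/2 at row 1 (a leaves); pivot element 2.
Divide row 1 by 2; eliminate column c from the other rows.
After both pivots, the entry at constraint row 4, column s_1 is -3/2.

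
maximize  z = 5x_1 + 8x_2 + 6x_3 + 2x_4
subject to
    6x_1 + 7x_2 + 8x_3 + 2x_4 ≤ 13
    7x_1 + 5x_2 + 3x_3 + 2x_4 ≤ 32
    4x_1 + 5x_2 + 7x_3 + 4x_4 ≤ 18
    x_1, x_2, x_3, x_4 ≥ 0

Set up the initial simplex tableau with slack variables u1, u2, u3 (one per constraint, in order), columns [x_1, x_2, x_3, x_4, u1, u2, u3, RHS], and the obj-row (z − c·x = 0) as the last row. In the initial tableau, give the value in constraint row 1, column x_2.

Constraint 1 has coefficient 7 on x_2.

7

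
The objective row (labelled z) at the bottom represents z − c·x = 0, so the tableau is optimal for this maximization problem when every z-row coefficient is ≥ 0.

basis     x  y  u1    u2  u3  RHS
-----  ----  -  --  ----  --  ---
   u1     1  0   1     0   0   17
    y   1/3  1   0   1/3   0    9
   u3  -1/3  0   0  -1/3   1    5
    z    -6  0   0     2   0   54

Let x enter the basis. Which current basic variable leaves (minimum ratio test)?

u1

Column x entries and ratios — u1: 17/1 = 17; y: 9/(1/3) = 27; u3: -1/3 ≤ 0, skip.
Smallest ratio is 17 in the row of u1, so u1 leaves.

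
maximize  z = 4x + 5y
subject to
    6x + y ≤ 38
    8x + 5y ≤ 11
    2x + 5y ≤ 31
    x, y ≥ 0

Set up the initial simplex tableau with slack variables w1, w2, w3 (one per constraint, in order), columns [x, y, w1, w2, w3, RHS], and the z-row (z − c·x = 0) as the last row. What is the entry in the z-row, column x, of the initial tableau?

The z-row carries the negated objective coefficients: the x entry is -4.

-4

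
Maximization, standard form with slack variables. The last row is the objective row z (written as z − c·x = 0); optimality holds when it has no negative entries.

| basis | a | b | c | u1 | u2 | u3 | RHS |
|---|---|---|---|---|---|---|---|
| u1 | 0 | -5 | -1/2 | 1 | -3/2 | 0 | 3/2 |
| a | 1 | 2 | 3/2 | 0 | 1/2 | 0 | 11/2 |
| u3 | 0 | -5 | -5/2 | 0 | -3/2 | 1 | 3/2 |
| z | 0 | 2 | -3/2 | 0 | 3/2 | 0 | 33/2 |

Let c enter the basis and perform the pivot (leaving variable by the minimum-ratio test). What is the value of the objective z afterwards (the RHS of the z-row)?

Ratio test on column c — row 1: entry -1/2 ≤ 0; row 2: (11/2)/(3/2) = 11/3; row 3: entry -5/2 ≤ 0. Minimum is 11/3 at row 2 (a leaves); pivot element 3/2.
Pivot on row 2; the z-row RHS becomes 33/2 − (-3/2)·(11/3) = 22.

22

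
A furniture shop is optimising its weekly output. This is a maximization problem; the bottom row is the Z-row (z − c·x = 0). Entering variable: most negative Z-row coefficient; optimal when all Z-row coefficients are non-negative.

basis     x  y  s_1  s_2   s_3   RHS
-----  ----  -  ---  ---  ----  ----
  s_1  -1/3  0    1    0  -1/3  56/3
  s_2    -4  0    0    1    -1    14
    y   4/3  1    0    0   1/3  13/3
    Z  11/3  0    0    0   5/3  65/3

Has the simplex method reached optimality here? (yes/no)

yes

Every Z-row coefficient is ≥ 0, so the tableau is optimal.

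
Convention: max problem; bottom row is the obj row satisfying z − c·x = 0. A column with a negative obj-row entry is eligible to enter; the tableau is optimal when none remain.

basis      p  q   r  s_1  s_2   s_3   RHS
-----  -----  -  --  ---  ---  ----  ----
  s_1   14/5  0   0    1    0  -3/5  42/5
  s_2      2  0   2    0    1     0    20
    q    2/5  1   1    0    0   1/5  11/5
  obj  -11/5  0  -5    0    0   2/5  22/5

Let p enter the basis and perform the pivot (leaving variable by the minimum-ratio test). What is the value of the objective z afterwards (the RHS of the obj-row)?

Ratio test on column p — row 1: (42/5)/(14/5) = 3; row 2: 20/2 = 10; row 3: (11/5)/(2/5) = 11/2. Minimum is 3 at row 1 (s_1 leaves); pivot element 14/5.
Pivot on row 1; the obj-row RHS becomes 22/5 − (-11/5)·3 = 11.

11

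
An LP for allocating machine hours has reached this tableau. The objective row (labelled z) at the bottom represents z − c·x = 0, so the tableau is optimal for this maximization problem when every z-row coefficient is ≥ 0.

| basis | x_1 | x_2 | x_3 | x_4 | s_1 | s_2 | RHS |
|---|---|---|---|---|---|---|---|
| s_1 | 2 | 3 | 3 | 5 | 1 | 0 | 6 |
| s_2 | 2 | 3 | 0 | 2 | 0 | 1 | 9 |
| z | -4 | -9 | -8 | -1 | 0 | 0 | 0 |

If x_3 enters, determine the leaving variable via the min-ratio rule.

Column x_3 entries and ratios — s_1: 6/3 = 2; s_2: 0 ≤ 0, skip.
Smallest ratio is 2 in the row of s_1, so s_1 leaves.

s_1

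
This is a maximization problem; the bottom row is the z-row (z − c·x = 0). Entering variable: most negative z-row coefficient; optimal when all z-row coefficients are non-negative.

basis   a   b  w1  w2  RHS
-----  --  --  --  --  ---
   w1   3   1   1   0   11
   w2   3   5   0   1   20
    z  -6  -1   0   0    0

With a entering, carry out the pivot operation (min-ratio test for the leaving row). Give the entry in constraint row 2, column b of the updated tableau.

4

Ratio test on column a — row 1: 11/3 = 11/3; row 2: 20/3 = 20/3. Minimum is 11/3 at row 1 (w1 leaves); pivot element 3.
Divide row 1 by 3; eliminate column a from the other rows.
Row 2 update in column b: 5 − 3·(1/3) = 4.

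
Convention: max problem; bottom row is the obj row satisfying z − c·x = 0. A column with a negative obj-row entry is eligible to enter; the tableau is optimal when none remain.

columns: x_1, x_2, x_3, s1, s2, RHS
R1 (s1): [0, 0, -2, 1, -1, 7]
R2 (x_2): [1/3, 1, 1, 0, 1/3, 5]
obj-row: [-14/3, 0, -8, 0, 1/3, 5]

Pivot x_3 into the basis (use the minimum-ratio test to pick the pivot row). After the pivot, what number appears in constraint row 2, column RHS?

Ratio test on column x_3 — row 1: entry -2 ≤ 0; row 2: 5/1 = 5. Minimum is 5 at row 2 (x_2 leaves); pivot element 1.
Divide row 2 by 1; eliminate column x_3 from the other rows.
In the new row 2, the RHS entry is the old entry divided by the pivot: 5/1 = 5.

5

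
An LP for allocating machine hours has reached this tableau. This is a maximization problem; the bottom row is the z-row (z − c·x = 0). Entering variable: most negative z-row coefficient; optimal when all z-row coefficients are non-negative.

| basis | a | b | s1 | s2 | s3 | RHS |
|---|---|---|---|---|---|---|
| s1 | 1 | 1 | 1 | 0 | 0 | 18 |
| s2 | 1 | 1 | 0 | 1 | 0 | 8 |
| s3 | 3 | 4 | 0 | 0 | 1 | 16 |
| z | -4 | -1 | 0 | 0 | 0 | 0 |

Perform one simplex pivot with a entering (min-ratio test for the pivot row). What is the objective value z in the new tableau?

64/3

Ratio test on column a — row 1: 18/1 = 18; row 2: 8/1 = 8; row 3: 16/3 = 16/3. Minimum is 16/3 at row 3 (s3 leaves); pivot element 3.
Pivot on row 3; the z-row RHS becomes 0 − (-4)·(16/3) = 64/3.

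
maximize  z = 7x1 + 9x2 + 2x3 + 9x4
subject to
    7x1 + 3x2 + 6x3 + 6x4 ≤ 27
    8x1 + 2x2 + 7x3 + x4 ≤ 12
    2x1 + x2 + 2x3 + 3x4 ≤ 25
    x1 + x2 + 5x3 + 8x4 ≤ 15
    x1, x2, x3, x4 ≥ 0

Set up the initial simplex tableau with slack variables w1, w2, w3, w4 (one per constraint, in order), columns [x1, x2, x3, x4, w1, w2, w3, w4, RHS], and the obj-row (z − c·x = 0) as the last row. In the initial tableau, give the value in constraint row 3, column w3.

Slack w3 belongs to constraint 3; its column is the unit vector e_3, so the entry in row 3 is 1.

1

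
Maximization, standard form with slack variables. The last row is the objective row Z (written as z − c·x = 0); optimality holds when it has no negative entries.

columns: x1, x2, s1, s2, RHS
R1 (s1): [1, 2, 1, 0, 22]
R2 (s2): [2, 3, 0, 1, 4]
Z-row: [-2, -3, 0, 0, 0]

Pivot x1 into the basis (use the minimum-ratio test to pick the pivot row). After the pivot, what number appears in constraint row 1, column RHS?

Ratio test on column x1 — row 1: 22/1 = 22; row 2: 4/2 = 2. Minimum is 2 at row 2 (s2 leaves); pivot element 2.
Divide row 2 by 2; eliminate column x1 from the other rows.
Row 1 update in column RHS: 22 − 1·2 = 20.

20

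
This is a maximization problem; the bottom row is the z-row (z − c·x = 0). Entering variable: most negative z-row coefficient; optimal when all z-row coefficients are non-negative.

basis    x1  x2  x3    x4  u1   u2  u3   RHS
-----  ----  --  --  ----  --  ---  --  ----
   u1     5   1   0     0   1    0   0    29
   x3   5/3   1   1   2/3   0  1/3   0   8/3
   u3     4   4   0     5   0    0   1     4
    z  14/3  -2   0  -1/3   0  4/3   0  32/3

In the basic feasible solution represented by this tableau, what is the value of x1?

x1 is not in the basis, so in the current basic feasible solution x1 = 0.

0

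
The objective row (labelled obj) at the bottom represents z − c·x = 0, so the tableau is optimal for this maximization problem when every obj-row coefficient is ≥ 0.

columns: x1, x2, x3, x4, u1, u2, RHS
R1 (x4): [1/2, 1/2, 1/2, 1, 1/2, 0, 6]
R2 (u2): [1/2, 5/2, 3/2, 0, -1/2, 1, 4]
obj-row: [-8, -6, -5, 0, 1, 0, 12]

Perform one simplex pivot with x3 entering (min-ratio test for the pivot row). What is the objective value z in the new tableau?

Ratio test on column x3 — row 1: 6/(1/2) = 12; row 2: 4/(3/2) = 8/3. Minimum is 8/3 at row 2 (u2 leaves); pivot element 3/2.
Pivot on row 2; the obj-row RHS becomes 12 − (-5)·(8/3) = 76/3.

76/3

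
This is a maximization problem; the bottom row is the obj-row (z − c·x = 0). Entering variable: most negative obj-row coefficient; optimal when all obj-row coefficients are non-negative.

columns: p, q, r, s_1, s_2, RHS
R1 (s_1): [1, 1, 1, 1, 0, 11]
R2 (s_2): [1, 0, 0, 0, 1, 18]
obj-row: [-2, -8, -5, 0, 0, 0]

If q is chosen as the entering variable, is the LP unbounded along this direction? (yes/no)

Column q has positive entries in row(s) 1, so the ratio test bounds it — not unbounded.

no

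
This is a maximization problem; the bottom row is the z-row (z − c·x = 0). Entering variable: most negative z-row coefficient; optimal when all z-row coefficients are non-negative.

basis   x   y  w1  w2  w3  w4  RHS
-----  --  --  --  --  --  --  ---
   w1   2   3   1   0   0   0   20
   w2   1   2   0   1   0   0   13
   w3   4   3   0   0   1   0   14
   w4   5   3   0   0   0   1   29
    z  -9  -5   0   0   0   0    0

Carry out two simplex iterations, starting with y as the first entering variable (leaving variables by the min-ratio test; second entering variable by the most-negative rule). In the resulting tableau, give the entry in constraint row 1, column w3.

-1/2

Ratio test on column y — row 1: 20/3 = 20/3; row 2: 13/2 = 13/2; row 3: 14/3 = 14/3; row 4: 29/3 = 29/3. Minimum is 14/3 at row 3 (w3 leaves); pivot element 3.
Divide row 3 by 3; eliminate column y from the other rows.
Second iteration: most negative z-row entry is -7/3 in column x, so x enters.
Ratio test on column x — row 1: entry -2 ≤ 0; row 2: entry -5/3 ≤ 0; row 3: (14/3)/(4/3) = 7/2; row 4: 15/1 = 15. Minimum is 7/2 at row 3 (y leaves); pivot element 4/3.
Divide row 3 by 4/3; eliminate column x from the other rows.
After both pivots, the entry at constraint row 1, column w3 is -1/2.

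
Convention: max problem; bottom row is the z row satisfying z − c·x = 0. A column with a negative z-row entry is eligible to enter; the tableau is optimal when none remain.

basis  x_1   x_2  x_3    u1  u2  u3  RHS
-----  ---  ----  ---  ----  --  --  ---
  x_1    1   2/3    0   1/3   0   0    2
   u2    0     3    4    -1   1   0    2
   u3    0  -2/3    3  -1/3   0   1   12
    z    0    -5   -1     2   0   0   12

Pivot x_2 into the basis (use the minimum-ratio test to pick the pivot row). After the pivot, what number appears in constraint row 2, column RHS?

2/3

Ratio test on column x_2 — row 1: 2/(2/3) = 3; row 2: 2/3 = 2/3; row 3: entry -2/3 ≤ 0. Minimum is 2/3 at row 2 (u2 leaves); pivot element 3.
Divide row 2 by 3; eliminate column x_2 from the other rows.
In the new row 2, the RHS entry is the old entry divided by the pivot: 2/3 = 2/3.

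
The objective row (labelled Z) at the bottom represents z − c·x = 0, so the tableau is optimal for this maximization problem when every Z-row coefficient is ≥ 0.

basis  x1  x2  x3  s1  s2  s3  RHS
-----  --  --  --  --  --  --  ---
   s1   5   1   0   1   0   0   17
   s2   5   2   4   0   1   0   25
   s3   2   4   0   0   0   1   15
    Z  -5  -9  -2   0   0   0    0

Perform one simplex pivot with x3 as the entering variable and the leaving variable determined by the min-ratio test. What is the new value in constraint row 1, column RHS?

17

Ratio test on column x3 — row 1: entry 0 ≤ 0; row 2: 25/4 = 25/4; row 3: entry 0 ≤ 0. Minimum is 25/4 at row 2 (s2 leaves); pivot element 4.
Divide row 2 by 4; eliminate column x3 from the other rows.
Row 1 update in column RHS: 17 − 0·(25/4) = 17.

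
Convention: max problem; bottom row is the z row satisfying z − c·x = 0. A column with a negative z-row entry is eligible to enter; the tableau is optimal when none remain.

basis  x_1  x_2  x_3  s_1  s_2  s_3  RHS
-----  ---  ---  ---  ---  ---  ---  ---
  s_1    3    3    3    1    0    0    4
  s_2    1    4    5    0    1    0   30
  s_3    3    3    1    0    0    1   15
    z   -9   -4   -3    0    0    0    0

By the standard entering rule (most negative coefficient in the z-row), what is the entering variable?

Negative z-row entries: x_1: -9, x_2: -4, x_3: -3.
The most negative is -9 in column x_1, so x_1 enters.

x_1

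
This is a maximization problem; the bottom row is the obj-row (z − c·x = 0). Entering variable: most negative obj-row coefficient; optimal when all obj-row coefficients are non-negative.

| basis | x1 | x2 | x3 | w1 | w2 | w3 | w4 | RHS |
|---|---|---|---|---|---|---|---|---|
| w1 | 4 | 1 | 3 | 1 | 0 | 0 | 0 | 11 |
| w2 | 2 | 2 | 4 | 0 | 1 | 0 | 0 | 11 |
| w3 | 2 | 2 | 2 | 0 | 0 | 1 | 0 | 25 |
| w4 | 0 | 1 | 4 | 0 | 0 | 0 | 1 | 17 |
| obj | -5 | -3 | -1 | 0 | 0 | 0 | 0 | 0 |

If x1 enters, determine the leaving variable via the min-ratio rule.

w1

Column x1 entries and ratios — w1: 11/4 = 11/4; w2: 11/2 = 11/2; w3: 25/2 = 25/2; w4: 0 ≤ 0, skip.
Smallest ratio is 11/4 in the row of w1, so w1 leaves.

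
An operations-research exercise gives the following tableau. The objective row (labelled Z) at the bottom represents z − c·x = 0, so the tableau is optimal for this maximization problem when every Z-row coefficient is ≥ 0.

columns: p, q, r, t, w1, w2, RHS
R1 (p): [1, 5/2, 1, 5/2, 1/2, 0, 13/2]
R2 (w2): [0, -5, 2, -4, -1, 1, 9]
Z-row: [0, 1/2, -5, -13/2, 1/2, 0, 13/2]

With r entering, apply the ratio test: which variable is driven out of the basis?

w2

Column r entries and ratios — p: (13/2)/1 = 13/2; w2: 9/2 = 9/2.
Smallest ratio is 9/2 in the row of w2, so w2 leaves.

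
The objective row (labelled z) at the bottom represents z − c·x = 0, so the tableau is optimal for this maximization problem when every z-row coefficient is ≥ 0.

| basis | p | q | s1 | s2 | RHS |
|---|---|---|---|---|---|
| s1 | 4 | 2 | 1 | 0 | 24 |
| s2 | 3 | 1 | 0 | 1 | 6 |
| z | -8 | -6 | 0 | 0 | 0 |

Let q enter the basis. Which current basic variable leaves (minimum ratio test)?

s2

Column q entries and ratios — s1: 24/2 = 12; s2: 6/1 = 6.
Smallest ratio is 6 in the row of s2, so s2 leaves.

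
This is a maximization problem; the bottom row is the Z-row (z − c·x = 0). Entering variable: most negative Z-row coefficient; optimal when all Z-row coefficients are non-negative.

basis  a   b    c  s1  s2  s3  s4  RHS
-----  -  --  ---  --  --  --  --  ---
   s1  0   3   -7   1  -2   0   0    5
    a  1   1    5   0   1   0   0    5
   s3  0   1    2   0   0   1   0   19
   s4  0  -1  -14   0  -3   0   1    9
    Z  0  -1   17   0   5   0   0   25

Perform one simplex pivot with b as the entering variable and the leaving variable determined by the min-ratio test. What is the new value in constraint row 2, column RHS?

Ratio test on column b — row 1: 5/3 = 5/3; row 2: 5/1 = 5; row 3: 19/1 = 19; row 4: entry -1 ≤ 0. Minimum is 5/3 at row 1 (s1 leaves); pivot element 3.
Divide row 1 by 3; eliminate column b from the other rows.
Row 2 update in column RHS: 5 − 1·(5/3) = 10/3.

10/3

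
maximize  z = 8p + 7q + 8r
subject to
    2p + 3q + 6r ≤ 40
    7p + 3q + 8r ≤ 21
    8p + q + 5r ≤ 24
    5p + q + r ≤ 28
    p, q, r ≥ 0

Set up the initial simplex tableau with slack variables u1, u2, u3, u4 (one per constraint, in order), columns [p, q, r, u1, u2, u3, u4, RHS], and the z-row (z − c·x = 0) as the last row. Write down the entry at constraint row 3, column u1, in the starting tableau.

Slack u1 belongs to constraint 1; its column is the unit vector e_1, so the entry in row 3 is 0.

0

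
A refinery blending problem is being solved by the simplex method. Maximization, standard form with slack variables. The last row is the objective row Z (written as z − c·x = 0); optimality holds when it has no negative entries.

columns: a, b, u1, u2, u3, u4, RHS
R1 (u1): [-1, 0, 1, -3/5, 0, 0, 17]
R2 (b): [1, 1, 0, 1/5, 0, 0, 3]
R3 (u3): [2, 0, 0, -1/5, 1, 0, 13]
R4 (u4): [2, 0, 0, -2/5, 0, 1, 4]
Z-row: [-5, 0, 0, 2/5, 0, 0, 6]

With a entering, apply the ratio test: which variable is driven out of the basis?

Column a entries and ratios — u1: -1 ≤ 0, skip; b: 3/1 = 3; u3: 13/2 = 13/2; u4: 4/2 = 2.
Smallest ratio is 2 in the row of u4, so u4 leaves.

u4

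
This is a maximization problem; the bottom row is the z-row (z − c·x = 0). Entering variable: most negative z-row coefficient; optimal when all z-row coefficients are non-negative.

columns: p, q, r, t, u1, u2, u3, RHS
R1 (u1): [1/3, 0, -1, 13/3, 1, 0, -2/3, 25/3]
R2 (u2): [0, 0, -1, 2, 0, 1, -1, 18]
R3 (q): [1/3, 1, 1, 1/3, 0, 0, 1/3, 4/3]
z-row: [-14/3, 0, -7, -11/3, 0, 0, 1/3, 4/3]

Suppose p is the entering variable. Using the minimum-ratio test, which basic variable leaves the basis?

Column p entries and ratios — u1: (25/3)/(1/3) = 25; u2: 0 ≤ 0, skip; q: (4/3)/(1/3) = 4.
Smallest ratio is 4 in the row of q, so q leaves.

q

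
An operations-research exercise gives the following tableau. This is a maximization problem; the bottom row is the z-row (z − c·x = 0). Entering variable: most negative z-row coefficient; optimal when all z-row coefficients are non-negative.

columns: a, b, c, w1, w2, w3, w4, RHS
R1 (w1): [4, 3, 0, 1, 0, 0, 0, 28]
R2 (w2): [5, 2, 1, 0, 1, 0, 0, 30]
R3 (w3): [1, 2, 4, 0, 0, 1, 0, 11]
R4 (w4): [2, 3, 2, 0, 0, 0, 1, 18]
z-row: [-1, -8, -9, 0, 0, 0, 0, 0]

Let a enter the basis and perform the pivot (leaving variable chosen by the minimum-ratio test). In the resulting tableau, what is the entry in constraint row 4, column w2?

Ratio test on column a — row 1: 28/4 = 7; row 2: 30/5 = 6; row 3: 11/1 = 11; row 4: 18/2 = 9. Minimum is 6 at row 2 (w2 leaves); pivot element 5.
Divide row 2 by 5; eliminate column a from the other rows.
Row 4 update in column w2: 0 − 2·(1/5) = -2/5.

-2/5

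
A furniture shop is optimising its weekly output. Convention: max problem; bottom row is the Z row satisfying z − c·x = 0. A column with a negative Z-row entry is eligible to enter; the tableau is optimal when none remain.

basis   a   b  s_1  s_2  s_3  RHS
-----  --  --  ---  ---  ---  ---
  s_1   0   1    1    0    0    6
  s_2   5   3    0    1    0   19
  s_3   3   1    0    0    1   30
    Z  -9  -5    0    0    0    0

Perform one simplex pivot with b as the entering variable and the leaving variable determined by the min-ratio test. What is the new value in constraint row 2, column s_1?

Ratio test on column b — row 1: 6/1 = 6; row 2: 19/3 = 19/3; row 3: 30/1 = 30. Minimum is 6 at row 1 (s_1 leaves); pivot element 1.
Divide row 1 by 1; eliminate column b from the other rows.
Row 2 update in column s_1: 0 − 3·1 = -3.

-3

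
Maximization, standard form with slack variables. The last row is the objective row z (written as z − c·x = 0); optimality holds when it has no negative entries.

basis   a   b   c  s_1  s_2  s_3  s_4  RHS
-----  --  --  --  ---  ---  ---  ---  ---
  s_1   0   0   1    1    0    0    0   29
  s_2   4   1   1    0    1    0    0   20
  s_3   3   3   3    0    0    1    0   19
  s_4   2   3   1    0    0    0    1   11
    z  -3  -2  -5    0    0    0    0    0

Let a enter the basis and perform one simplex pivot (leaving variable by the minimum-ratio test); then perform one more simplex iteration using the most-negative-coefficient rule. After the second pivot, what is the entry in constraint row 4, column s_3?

Ratio test on column a — row 1: entry 0 ≤ 0; row 2: 20/4 = 5; row 3: 19/3 = 19/3; row 4: 11/2 = 11/2. Minimum is 5 at row 2 (s_2 leaves); pivot element 4.
Divide row 2 by 4; eliminate column a from the other rows.
Second iteration: most negative z-row entry is -17/4 in column c, so c enters.
Ratio test on column c — row 1: 29/1 = 29; row 2: 5/(1/4) = 20; row 3: 4/(9/4) = 16/9; row 4: 1/(1/2) = 2. Minimum is 16/9 at row 3 (s_3 leaves); pivot element 9/4.
Divide row 3 by 9/4; eliminate column c from the other rows.
After both pivots, the entry at constraint row 4, column s_3 is -2/9.

-2/9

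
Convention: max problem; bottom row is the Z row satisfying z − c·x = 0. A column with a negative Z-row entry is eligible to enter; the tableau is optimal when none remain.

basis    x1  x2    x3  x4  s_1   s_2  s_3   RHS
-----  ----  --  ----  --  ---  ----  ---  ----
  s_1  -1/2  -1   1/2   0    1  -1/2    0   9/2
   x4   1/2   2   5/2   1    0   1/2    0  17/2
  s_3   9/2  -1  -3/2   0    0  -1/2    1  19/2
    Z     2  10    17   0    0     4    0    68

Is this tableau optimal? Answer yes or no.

yes

Every Z-row coefficient is ≥ 0, so the tableau is optimal.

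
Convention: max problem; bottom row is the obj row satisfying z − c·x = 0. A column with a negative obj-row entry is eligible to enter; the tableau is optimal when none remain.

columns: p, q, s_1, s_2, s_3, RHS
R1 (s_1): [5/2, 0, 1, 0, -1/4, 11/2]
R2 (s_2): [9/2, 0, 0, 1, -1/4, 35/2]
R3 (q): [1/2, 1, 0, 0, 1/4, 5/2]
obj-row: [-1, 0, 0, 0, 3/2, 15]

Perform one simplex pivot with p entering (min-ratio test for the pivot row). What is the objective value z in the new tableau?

86/5

Ratio test on column p — row 1: (11/2)/(5/2) = 11/5; row 2: (35/2)/(9/2) = 35/9; row 3: (5/2)/(1/2) = 5. Minimum is 11/5 at row 1 (s_1 leaves); pivot element 5/2.
Pivot on row 1; the obj-row RHS becomes 15 − (-1)·(11/5) = 86/5.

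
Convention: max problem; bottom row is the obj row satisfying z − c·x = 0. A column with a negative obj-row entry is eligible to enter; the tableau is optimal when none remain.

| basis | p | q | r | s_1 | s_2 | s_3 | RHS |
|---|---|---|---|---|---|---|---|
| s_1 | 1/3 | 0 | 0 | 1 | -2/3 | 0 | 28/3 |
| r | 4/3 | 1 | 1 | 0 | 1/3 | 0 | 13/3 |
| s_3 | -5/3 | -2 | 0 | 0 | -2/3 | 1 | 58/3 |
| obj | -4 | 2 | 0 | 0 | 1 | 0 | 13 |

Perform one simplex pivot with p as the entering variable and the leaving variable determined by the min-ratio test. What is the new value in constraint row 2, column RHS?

13/4

Ratio test on column p — row 1: (28/3)/(1/3) = 28; row 2: (13/3)/(4/3) = 13/4; row 3: entry -5/3 ≤ 0. Minimum is 13/4 at row 2 (r leaves); pivot element 4/3.
Divide row 2 by 4/3; eliminate column p from the other rows.
In the new row 2, the RHS entry is the old entry divided by the pivot: (13/3)/(4/3) = 13/4.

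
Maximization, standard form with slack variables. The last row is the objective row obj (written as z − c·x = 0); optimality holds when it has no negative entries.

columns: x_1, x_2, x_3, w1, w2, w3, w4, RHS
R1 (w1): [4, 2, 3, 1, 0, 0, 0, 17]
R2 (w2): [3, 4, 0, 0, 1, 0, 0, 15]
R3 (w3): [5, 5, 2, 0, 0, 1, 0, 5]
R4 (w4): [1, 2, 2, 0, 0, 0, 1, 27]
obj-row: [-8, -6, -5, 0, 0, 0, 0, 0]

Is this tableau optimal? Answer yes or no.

no

The obj-row has a negative entry -8 in column x_1, so it is not optimal.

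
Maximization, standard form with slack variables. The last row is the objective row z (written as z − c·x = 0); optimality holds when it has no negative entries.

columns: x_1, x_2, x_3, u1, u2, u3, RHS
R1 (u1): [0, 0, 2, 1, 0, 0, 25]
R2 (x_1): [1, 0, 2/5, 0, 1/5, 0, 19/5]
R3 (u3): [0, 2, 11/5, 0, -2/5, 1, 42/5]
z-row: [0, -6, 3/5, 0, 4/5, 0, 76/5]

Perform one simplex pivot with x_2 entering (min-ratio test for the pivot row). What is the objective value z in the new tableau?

Ratio test on column x_2 — row 1: entry 0 ≤ 0; row 2: entry 0 ≤ 0; row 3: (42/5)/2 = 21/5. Minimum is 21/5 at row 3 (u3 leaves); pivot element 2.
Pivot on row 3; the z-row RHS becomes 76/5 − (-6)·(21/5) = 202/5.

202/5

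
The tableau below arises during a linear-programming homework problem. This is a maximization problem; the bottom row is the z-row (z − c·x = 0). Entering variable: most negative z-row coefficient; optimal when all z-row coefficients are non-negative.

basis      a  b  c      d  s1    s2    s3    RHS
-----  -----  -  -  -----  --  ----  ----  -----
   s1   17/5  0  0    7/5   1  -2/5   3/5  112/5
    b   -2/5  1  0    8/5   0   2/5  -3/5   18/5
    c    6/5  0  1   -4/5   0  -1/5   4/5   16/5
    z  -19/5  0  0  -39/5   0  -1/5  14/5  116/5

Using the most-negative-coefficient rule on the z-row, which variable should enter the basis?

Negative z-row entries: a: -19/5, d: -39/5, s2: -1/5.
The most negative is -39/5 in column d, so d enters.

d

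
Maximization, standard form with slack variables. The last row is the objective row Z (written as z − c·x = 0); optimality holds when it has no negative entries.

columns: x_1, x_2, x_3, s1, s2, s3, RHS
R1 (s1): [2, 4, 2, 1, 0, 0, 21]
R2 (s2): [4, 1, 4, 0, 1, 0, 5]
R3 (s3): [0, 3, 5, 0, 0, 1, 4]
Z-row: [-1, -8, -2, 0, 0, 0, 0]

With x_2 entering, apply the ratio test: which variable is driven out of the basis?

Column x_2 entries and ratios — s1: 21/4 = 21/4; s2: 5/1 = 5; s3: 4/3 = 4/3.
Smallest ratio is 4/3 in the row of s3, so s3 leaves.

s3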